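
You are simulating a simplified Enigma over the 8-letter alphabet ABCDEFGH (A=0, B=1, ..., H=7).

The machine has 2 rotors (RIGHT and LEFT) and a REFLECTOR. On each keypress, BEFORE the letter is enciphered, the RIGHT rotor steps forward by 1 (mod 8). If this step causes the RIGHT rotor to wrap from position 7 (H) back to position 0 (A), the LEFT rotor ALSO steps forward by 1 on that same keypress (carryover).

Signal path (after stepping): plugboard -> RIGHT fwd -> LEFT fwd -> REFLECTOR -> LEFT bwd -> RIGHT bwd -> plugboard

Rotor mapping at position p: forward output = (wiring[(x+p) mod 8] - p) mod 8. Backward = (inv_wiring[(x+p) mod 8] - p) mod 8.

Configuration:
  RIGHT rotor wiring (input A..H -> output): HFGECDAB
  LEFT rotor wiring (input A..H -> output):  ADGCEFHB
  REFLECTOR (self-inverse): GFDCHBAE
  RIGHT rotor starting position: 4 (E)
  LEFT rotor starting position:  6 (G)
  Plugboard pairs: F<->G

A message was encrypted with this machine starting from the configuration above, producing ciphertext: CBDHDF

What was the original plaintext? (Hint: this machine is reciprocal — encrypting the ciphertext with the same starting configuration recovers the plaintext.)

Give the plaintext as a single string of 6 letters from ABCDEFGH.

Answer: AEEBBD

Derivation:
Char 1 ('C'): step: R->5, L=6; C->plug->C->R->E->L->A->refl->G->L'->G->R'->A->plug->A
Char 2 ('B'): step: R->6, L=6; B->plug->B->R->D->L->F->refl->B->L'->A->R'->E->plug->E
Char 3 ('D'): step: R->7, L=6; D->plug->D->R->H->L->H->refl->E->L'->F->R'->E->plug->E
Char 4 ('H'): step: R->0, L->7 (L advanced); H->plug->H->R->B->L->B->refl->F->L'->F->R'->B->plug->B
Char 5 ('D'): step: R->1, L=7; D->plug->D->R->B->L->B->refl->F->L'->F->R'->B->plug->B
Char 6 ('F'): step: R->2, L=7; F->plug->G->R->F->L->F->refl->B->L'->B->R'->D->plug->D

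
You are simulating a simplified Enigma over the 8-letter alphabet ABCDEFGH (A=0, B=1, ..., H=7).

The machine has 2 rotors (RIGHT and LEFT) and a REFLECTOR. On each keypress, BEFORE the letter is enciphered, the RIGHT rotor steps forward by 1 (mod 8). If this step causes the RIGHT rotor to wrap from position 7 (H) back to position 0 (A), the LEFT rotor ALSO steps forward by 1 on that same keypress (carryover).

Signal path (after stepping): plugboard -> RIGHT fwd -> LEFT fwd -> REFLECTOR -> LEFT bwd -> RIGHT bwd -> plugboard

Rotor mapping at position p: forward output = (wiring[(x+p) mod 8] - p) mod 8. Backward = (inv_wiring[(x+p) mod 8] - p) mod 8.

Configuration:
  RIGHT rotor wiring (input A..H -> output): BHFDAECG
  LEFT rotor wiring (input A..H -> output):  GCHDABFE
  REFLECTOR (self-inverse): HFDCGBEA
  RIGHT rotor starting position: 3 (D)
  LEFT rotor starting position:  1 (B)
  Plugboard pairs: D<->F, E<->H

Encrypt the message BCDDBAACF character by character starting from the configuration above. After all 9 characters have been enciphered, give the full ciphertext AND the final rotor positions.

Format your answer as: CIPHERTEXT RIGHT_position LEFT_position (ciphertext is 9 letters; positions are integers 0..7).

Char 1 ('B'): step: R->4, L=1; B->plug->B->R->A->L->B->refl->F->L'->H->R'->H->plug->E
Char 2 ('C'): step: R->5, L=1; C->plug->C->R->B->L->G->refl->E->L'->F->R'->B->plug->B
Char 3 ('D'): step: R->6, L=1; D->plug->F->R->F->L->E->refl->G->L'->B->R'->D->plug->F
Char 4 ('D'): step: R->7, L=1; D->plug->F->R->B->L->G->refl->E->L'->F->R'->G->plug->G
Char 5 ('B'): step: R->0, L->2 (L advanced); B->plug->B->R->H->L->A->refl->H->L'->D->R'->D->plug->F
Char 6 ('A'): step: R->1, L=2; A->plug->A->R->G->L->E->refl->G->L'->C->R'->C->plug->C
Char 7 ('A'): step: R->2, L=2; A->plug->A->R->D->L->H->refl->A->L'->H->R'->G->plug->G
Char 8 ('C'): step: R->3, L=2; C->plug->C->R->B->L->B->refl->F->L'->A->R'->A->plug->A
Char 9 ('F'): step: R->4, L=2; F->plug->D->R->C->L->G->refl->E->L'->G->R'->C->plug->C
Final: ciphertext=EBFGFCGAC, RIGHT=4, LEFT=2

Answer: EBFGFCGAC 4 2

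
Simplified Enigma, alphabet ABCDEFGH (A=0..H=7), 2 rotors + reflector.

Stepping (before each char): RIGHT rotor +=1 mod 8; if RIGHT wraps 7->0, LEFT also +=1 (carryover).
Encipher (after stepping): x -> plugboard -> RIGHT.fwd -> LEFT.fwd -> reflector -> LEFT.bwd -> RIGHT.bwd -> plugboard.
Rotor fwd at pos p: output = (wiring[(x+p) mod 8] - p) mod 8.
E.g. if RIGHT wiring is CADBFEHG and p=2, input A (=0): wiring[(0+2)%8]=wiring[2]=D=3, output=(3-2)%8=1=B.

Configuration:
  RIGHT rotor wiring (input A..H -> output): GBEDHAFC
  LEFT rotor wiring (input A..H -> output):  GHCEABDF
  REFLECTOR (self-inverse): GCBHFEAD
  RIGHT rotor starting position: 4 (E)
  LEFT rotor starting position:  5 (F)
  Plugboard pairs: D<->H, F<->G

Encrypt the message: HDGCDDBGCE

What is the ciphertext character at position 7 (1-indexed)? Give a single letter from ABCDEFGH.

Char 1 ('H'): step: R->5, L=5; H->plug->D->R->B->L->G->refl->A->L'->C->R'->H->plug->D
Char 2 ('D'): step: R->6, L=5; D->plug->H->R->C->L->A->refl->G->L'->B->R'->G->plug->F
Char 3 ('G'): step: R->7, L=5; G->plug->F->R->A->L->E->refl->F->L'->F->R'->D->plug->H
Char 4 ('C'): step: R->0, L->6 (L advanced); C->plug->C->R->E->L->E->refl->F->L'->A->R'->F->plug->G
Char 5 ('D'): step: R->1, L=6; D->plug->H->R->F->L->G->refl->A->L'->C->R'->C->plug->C
Char 6 ('D'): step: R->2, L=6; D->plug->H->R->H->L->D->refl->H->L'->B->R'->B->plug->B
Char 7 ('B'): step: R->3, L=6; B->plug->B->R->E->L->E->refl->F->L'->A->R'->A->plug->A

A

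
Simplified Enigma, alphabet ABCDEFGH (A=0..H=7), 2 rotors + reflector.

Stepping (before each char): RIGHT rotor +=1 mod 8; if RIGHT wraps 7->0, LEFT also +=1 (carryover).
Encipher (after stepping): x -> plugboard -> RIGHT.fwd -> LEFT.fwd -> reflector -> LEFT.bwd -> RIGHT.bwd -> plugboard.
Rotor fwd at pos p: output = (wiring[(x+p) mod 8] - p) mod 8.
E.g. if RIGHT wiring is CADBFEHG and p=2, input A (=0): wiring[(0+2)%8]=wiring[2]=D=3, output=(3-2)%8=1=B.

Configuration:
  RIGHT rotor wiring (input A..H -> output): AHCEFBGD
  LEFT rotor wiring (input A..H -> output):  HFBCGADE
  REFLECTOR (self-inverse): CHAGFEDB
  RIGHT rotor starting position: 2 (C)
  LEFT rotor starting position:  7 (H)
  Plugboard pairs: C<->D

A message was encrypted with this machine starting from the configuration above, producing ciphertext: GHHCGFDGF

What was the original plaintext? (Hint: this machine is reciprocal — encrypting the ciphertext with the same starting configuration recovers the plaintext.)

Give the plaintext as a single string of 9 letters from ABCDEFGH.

Answer: BCGHABFEC

Derivation:
Char 1 ('G'): step: R->3, L=7; G->plug->G->R->E->L->D->refl->G->L'->C->R'->B->plug->B
Char 2 ('H'): step: R->4, L=7; H->plug->H->R->A->L->F->refl->E->L'->H->R'->D->plug->C
Char 3 ('H'): step: R->5, L=7; H->plug->H->R->A->L->F->refl->E->L'->H->R'->G->plug->G
Char 4 ('C'): step: R->6, L=7; C->plug->D->R->B->L->A->refl->C->L'->D->R'->H->plug->H
Char 5 ('G'): step: R->7, L=7; G->plug->G->R->C->L->G->refl->D->L'->E->R'->A->plug->A
Char 6 ('F'): step: R->0, L->0 (L advanced); F->plug->F->R->B->L->F->refl->E->L'->H->R'->B->plug->B
Char 7 ('D'): step: R->1, L=0; D->plug->C->R->D->L->C->refl->A->L'->F->R'->F->plug->F
Char 8 ('G'): step: R->2, L=0; G->plug->G->R->G->L->D->refl->G->L'->E->R'->E->plug->E
Char 9 ('F'): step: R->3, L=0; F->plug->F->R->F->L->A->refl->C->L'->D->R'->D->plug->C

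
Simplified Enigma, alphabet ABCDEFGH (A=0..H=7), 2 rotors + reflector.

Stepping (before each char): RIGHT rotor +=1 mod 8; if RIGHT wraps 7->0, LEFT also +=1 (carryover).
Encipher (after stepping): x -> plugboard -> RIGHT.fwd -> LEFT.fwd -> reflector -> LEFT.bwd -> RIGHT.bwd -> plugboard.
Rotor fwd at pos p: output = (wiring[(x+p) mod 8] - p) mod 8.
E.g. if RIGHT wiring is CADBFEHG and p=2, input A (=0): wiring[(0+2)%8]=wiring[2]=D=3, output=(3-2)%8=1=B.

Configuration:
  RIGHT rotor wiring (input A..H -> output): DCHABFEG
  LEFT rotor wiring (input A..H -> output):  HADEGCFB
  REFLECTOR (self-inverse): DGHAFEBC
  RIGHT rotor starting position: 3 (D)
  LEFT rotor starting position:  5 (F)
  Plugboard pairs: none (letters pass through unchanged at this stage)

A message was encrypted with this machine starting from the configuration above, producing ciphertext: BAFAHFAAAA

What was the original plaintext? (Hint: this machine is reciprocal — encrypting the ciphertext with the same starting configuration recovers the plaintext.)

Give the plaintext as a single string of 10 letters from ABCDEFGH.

Answer: HFBHEDECDG

Derivation:
Char 1 ('B'): step: R->4, L=5; B->plug->B->R->B->L->A->refl->D->L'->E->R'->H->plug->H
Char 2 ('A'): step: R->5, L=5; A->plug->A->R->A->L->F->refl->E->L'->C->R'->F->plug->F
Char 3 ('F'): step: R->6, L=5; F->plug->F->R->C->L->E->refl->F->L'->A->R'->B->plug->B
Char 4 ('A'): step: R->7, L=5; A->plug->A->R->H->L->B->refl->G->L'->F->R'->H->plug->H
Char 5 ('H'): step: R->0, L->6 (L advanced); H->plug->H->R->G->L->A->refl->D->L'->B->R'->E->plug->E
Char 6 ('F'): step: R->1, L=6; F->plug->F->R->D->L->C->refl->H->L'->A->R'->D->plug->D
Char 7 ('A'): step: R->2, L=6; A->plug->A->R->F->L->G->refl->B->L'->C->R'->E->plug->E
Char 8 ('A'): step: R->3, L=6; A->plug->A->R->F->L->G->refl->B->L'->C->R'->C->plug->C
Char 9 ('A'): step: R->4, L=6; A->plug->A->R->F->L->G->refl->B->L'->C->R'->D->plug->D
Char 10 ('A'): step: R->5, L=6; A->plug->A->R->A->L->H->refl->C->L'->D->R'->G->plug->G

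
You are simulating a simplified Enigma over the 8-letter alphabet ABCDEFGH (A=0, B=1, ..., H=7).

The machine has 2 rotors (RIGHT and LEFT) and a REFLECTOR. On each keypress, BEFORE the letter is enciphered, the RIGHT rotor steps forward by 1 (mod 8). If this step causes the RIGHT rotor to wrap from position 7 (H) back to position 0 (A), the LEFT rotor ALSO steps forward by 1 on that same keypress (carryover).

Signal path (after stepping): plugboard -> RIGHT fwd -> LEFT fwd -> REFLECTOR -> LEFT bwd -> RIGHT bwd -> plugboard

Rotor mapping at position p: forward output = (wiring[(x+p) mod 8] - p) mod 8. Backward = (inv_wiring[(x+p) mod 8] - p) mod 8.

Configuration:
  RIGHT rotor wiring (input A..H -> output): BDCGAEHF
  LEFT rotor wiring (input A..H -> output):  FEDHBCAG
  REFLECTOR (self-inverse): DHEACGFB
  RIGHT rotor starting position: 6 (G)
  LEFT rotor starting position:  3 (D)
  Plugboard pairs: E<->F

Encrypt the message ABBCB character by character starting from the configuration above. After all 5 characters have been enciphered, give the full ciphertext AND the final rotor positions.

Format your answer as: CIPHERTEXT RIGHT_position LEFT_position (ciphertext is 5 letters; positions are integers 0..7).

Answer: BCHBH 3 4

Derivation:
Char 1 ('A'): step: R->7, L=3; A->plug->A->R->G->L->B->refl->H->L'->C->R'->B->plug->B
Char 2 ('B'): step: R->0, L->4 (L advanced); B->plug->B->R->D->L->C->refl->E->L'->C->R'->C->plug->C
Char 3 ('B'): step: R->1, L=4; B->plug->B->R->B->L->G->refl->F->L'->A->R'->H->plug->H
Char 4 ('C'): step: R->2, L=4; C->plug->C->R->G->L->H->refl->B->L'->E->R'->B->plug->B
Char 5 ('B'): step: R->3, L=4; B->plug->B->R->F->L->A->refl->D->L'->H->R'->H->plug->H
Final: ciphertext=BCHBH, RIGHT=3, LEFT=4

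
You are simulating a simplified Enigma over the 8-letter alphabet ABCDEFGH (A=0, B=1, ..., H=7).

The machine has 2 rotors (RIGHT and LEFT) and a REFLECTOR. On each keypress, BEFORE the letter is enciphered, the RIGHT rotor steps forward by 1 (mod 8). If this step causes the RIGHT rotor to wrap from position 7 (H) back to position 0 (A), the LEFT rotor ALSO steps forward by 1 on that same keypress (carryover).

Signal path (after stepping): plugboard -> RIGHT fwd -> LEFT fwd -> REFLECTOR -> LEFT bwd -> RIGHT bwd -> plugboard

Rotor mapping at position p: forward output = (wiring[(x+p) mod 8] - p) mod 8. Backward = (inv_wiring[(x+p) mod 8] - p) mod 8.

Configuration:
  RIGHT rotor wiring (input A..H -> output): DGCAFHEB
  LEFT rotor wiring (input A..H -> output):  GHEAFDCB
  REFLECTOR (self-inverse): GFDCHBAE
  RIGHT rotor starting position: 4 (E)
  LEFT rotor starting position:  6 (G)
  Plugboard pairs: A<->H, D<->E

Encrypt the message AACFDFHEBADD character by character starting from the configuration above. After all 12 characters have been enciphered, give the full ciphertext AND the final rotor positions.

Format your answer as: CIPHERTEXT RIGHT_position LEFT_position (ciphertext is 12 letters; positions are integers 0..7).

Char 1 ('A'): step: R->5, L=6; A->plug->H->R->A->L->E->refl->H->L'->G->R'->D->plug->E
Char 2 ('A'): step: R->6, L=6; A->plug->H->R->B->L->D->refl->C->L'->F->R'->C->plug->C
Char 3 ('C'): step: R->7, L=6; C->plug->C->R->H->L->F->refl->B->L'->D->R'->D->plug->E
Char 4 ('F'): step: R->0, L->7 (L advanced); F->plug->F->R->H->L->D->refl->C->L'->A->R'->D->plug->E
Char 5 ('D'): step: R->1, L=7; D->plug->E->R->G->L->E->refl->H->L'->B->R'->B->plug->B
Char 6 ('F'): step: R->2, L=7; F->plug->F->R->H->L->D->refl->C->L'->A->R'->A->plug->H
Char 7 ('H'): step: R->3, L=7; H->plug->A->R->F->L->G->refl->A->L'->C->R'->B->plug->B
Char 8 ('E'): step: R->4, L=7; E->plug->D->R->F->L->G->refl->A->L'->C->R'->F->plug->F
Char 9 ('B'): step: R->5, L=7; B->plug->B->R->H->L->D->refl->C->L'->A->R'->H->plug->A
Char 10 ('A'): step: R->6, L=7; A->plug->H->R->B->L->H->refl->E->L'->G->R'->A->plug->H
Char 11 ('D'): step: R->7, L=7; D->plug->E->R->B->L->H->refl->E->L'->G->R'->F->plug->F
Char 12 ('D'): step: R->0, L->0 (L advanced); D->plug->E->R->F->L->D->refl->C->L'->G->R'->B->plug->B
Final: ciphertext=ECEEBHBFAHFB, RIGHT=0, LEFT=0

Answer: ECEEBHBFAHFB 0 0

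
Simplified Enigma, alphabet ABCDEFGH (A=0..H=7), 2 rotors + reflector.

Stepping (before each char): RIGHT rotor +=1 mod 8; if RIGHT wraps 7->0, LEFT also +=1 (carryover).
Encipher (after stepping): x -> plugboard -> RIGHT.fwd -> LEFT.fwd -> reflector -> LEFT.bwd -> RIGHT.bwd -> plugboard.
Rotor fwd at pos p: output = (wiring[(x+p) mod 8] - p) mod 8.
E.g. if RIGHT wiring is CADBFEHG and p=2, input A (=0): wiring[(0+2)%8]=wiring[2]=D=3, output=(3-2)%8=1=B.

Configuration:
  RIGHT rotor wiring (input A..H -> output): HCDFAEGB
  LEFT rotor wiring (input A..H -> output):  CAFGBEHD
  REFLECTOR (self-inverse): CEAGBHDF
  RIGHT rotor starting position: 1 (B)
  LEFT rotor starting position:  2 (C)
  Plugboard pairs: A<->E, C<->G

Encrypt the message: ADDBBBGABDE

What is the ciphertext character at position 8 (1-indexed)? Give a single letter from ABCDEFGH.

Char 1 ('A'): step: R->2, L=2; A->plug->E->R->E->L->F->refl->H->L'->C->R'->D->plug->D
Char 2 ('D'): step: R->3, L=2; D->plug->D->R->D->L->C->refl->A->L'->G->R'->E->plug->A
Char 3 ('D'): step: R->4, L=2; D->plug->D->R->F->L->B->refl->E->L'->B->R'->H->plug->H
Char 4 ('B'): step: R->5, L=2; B->plug->B->R->B->L->E->refl->B->L'->F->R'->E->plug->A
Char 5 ('B'): step: R->6, L=2; B->plug->B->R->D->L->C->refl->A->L'->G->R'->H->plug->H
Char 6 ('B'): step: R->7, L=2; B->plug->B->R->A->L->D->refl->G->L'->H->R'->H->plug->H
Char 7 ('G'): step: R->0, L->3 (L advanced); G->plug->C->R->D->L->E->refl->B->L'->C->R'->B->plug->B
Char 8 ('A'): step: R->1, L=3; A->plug->E->R->D->L->E->refl->B->L'->C->R'->B->plug->B

B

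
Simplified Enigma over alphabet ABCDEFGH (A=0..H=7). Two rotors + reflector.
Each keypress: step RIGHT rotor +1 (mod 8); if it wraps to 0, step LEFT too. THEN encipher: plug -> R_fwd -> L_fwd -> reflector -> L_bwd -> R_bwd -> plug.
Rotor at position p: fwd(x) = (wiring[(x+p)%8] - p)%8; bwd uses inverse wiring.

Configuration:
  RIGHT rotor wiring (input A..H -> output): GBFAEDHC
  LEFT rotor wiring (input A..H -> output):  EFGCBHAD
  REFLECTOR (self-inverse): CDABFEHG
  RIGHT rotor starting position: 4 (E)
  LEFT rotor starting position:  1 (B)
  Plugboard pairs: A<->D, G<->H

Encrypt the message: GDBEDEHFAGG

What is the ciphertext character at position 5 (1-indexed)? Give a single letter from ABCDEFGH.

Char 1 ('G'): step: R->5, L=1; G->plug->H->R->H->L->D->refl->B->L'->C->R'->B->plug->B
Char 2 ('D'): step: R->6, L=1; D->plug->A->R->B->L->F->refl->E->L'->A->R'->C->plug->C
Char 3 ('B'): step: R->7, L=1; B->plug->B->R->H->L->D->refl->B->L'->C->R'->C->plug->C
Char 4 ('E'): step: R->0, L->2 (L advanced); E->plug->E->R->E->L->G->refl->H->L'->C->R'->H->plug->G
Char 5 ('D'): step: R->1, L=2; D->plug->A->R->A->L->E->refl->F->L'->D->R'->D->plug->A

A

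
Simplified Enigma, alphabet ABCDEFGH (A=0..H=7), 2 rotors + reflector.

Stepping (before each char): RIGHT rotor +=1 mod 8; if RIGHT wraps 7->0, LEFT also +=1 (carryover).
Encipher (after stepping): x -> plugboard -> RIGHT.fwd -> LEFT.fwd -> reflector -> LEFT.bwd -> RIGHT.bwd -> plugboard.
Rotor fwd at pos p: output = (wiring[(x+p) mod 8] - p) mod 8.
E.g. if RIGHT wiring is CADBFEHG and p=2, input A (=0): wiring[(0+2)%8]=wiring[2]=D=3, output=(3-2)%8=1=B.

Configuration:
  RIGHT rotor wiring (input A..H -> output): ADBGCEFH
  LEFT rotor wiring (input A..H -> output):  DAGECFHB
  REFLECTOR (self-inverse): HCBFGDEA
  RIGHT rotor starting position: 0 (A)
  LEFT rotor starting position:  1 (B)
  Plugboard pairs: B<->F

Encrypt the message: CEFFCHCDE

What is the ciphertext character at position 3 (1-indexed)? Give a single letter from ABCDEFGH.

Char 1 ('C'): step: R->1, L=1; C->plug->C->R->F->L->G->refl->E->L'->E->R'->F->plug->B
Char 2 ('E'): step: R->2, L=1; E->plug->E->R->D->L->B->refl->C->L'->H->R'->A->plug->A
Char 3 ('F'): step: R->3, L=1; F->plug->B->R->H->L->C->refl->B->L'->D->R'->A->plug->A

A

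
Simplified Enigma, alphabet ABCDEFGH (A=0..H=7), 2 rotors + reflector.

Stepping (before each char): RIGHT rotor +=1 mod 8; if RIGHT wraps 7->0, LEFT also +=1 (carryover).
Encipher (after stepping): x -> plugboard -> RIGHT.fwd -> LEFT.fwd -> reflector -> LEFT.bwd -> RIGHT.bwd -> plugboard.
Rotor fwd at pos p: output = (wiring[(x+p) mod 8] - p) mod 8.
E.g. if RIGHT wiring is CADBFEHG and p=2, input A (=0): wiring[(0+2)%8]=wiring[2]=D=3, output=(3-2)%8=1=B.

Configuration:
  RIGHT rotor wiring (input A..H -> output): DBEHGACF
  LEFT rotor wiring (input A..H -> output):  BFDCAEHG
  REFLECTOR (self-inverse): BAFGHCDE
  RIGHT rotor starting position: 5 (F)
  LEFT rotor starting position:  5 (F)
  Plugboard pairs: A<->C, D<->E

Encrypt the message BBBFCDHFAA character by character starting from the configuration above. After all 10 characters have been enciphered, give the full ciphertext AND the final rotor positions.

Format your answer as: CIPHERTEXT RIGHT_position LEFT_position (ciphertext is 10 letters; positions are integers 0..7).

Answer: AAFCHEFGEF 7 6

Derivation:
Char 1 ('B'): step: R->6, L=5; B->plug->B->R->H->L->D->refl->G->L'->F->R'->C->plug->A
Char 2 ('B'): step: R->7, L=5; B->plug->B->R->E->L->A->refl->B->L'->C->R'->C->plug->A
Char 3 ('B'): step: R->0, L->6 (L advanced); B->plug->B->R->B->L->A->refl->B->L'->A->R'->F->plug->F
Char 4 ('F'): step: R->1, L=6; F->plug->F->R->B->L->A->refl->B->L'->A->R'->A->plug->C
Char 5 ('C'): step: R->2, L=6; C->plug->A->R->C->L->D->refl->G->L'->H->R'->H->plug->H
Char 6 ('D'): step: R->3, L=6; D->plug->E->R->C->L->D->refl->G->L'->H->R'->D->plug->E
Char 7 ('H'): step: R->4, L=6; H->plug->H->R->D->L->H->refl->E->L'->F->R'->F->plug->F
Char 8 ('F'): step: R->5, L=6; F->plug->F->R->H->L->G->refl->D->L'->C->R'->G->plug->G
Char 9 ('A'): step: R->6, L=6; A->plug->C->R->F->L->E->refl->H->L'->D->R'->D->plug->E
Char 10 ('A'): step: R->7, L=6; A->plug->C->R->C->L->D->refl->G->L'->H->R'->F->plug->F
Final: ciphertext=AAFCHEFGEF, RIGHT=7, LEFT=6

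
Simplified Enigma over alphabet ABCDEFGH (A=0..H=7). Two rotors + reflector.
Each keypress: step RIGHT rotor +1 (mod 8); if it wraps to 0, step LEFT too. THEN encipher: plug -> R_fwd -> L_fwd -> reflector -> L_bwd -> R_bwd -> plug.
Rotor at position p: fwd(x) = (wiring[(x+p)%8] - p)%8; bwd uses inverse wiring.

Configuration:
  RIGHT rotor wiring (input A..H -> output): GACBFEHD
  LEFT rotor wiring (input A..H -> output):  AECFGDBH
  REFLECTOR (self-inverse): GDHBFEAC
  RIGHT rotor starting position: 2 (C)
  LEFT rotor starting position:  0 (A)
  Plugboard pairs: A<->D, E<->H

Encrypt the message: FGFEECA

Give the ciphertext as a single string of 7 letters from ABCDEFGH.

Answer: CECBDED

Derivation:
Char 1 ('F'): step: R->3, L=0; F->plug->F->R->D->L->F->refl->E->L'->B->R'->C->plug->C
Char 2 ('G'): step: R->4, L=0; G->plug->G->R->G->L->B->refl->D->L'->F->R'->H->plug->E
Char 3 ('F'): step: R->5, L=0; F->plug->F->R->F->L->D->refl->B->L'->G->R'->C->plug->C
Char 4 ('E'): step: R->6, L=0; E->plug->H->R->G->L->B->refl->D->L'->F->R'->B->plug->B
Char 5 ('E'): step: R->7, L=0; E->plug->H->R->A->L->A->refl->G->L'->E->R'->A->plug->D
Char 6 ('C'): step: R->0, L->1 (L advanced); C->plug->C->R->C->L->E->refl->F->L'->D->R'->H->plug->E
Char 7 ('A'): step: R->1, L=1; A->plug->D->R->E->L->C->refl->H->L'->H->R'->A->plug->D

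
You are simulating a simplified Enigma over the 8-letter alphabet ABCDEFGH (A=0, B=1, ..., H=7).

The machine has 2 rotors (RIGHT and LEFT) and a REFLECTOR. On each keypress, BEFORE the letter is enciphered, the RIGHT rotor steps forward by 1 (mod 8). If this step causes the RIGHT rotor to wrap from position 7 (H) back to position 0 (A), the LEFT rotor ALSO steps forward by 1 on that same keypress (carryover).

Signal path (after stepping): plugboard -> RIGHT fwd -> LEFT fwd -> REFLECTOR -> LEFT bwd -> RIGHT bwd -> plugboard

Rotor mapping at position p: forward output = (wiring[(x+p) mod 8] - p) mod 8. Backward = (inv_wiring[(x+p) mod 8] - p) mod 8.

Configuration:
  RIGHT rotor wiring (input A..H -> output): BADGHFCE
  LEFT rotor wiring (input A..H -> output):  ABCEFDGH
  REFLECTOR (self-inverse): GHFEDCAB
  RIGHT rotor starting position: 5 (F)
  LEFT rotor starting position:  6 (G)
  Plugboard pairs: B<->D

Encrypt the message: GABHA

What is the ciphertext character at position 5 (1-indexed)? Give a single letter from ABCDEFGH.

Char 1 ('G'): step: R->6, L=6; G->plug->G->R->B->L->B->refl->H->L'->G->R'->B->plug->D
Char 2 ('A'): step: R->7, L=6; A->plug->A->R->F->L->G->refl->A->L'->A->R'->F->plug->F
Char 3 ('B'): step: R->0, L->7 (L advanced); B->plug->D->R->G->L->E->refl->D->L'->D->R'->C->plug->C
Char 4 ('H'): step: R->1, L=7; H->plug->H->R->A->L->A->refl->G->L'->F->R'->C->plug->C
Char 5 ('A'): step: R->2, L=7; A->plug->A->R->B->L->B->refl->H->L'->H->R'->G->plug->G

G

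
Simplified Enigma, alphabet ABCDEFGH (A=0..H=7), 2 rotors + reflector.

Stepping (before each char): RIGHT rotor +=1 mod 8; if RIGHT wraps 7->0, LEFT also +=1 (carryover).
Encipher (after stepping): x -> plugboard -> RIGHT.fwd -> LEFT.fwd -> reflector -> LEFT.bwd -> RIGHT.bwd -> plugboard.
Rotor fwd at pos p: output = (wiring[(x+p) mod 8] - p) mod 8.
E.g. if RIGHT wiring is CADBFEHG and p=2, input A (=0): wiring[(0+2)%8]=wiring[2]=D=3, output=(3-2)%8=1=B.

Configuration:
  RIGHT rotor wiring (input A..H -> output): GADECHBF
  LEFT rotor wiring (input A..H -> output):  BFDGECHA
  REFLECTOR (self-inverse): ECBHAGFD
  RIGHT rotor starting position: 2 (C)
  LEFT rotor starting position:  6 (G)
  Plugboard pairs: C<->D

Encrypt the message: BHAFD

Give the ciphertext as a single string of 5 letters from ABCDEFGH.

Answer: GCEGG

Derivation:
Char 1 ('B'): step: R->3, L=6; B->plug->B->R->H->L->E->refl->A->L'->F->R'->G->plug->G
Char 2 ('H'): step: R->4, L=6; H->plug->H->R->A->L->B->refl->C->L'->B->R'->D->plug->C
Char 3 ('A'): step: R->5, L=6; A->plug->A->R->C->L->D->refl->H->L'->D->R'->E->plug->E
Char 4 ('F'): step: R->6, L=6; F->plug->F->R->G->L->G->refl->F->L'->E->R'->G->plug->G
Char 5 ('D'): step: R->7, L=6; D->plug->C->R->B->L->C->refl->B->L'->A->R'->G->plug->G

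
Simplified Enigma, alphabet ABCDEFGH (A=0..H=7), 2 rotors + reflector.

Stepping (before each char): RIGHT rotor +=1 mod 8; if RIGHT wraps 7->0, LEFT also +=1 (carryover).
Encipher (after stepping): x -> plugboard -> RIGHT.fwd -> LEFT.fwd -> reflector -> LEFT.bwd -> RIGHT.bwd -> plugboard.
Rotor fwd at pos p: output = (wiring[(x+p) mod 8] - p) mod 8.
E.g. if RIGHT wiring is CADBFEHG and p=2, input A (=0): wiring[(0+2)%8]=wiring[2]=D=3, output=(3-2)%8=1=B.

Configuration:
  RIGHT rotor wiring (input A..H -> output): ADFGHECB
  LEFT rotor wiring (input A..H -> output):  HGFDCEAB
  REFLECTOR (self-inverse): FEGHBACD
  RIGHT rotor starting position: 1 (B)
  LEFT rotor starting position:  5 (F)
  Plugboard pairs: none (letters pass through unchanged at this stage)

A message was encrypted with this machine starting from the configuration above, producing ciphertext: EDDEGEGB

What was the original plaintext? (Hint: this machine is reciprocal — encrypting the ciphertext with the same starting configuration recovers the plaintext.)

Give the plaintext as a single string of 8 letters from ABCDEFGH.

Answer: HFFDFGDF

Derivation:
Char 1 ('E'): step: R->2, L=5; E->plug->E->R->A->L->H->refl->D->L'->B->R'->H->plug->H
Char 2 ('D'): step: R->3, L=5; D->plug->D->R->H->L->F->refl->A->L'->F->R'->F->plug->F
Char 3 ('D'): step: R->4, L=5; D->plug->D->R->F->L->A->refl->F->L'->H->R'->F->plug->F
Char 4 ('E'): step: R->5, L=5; E->plug->E->R->G->L->G->refl->C->L'->D->R'->D->plug->D
Char 5 ('G'): step: R->6, L=5; G->plug->G->R->B->L->D->refl->H->L'->A->R'->F->plug->F
Char 6 ('E'): step: R->7, L=5; E->plug->E->R->H->L->F->refl->A->L'->F->R'->G->plug->G
Char 7 ('G'): step: R->0, L->6 (L advanced); G->plug->G->R->C->L->B->refl->E->L'->G->R'->D->plug->D
Char 8 ('B'): step: R->1, L=6; B->plug->B->R->E->L->H->refl->D->L'->B->R'->F->plug->F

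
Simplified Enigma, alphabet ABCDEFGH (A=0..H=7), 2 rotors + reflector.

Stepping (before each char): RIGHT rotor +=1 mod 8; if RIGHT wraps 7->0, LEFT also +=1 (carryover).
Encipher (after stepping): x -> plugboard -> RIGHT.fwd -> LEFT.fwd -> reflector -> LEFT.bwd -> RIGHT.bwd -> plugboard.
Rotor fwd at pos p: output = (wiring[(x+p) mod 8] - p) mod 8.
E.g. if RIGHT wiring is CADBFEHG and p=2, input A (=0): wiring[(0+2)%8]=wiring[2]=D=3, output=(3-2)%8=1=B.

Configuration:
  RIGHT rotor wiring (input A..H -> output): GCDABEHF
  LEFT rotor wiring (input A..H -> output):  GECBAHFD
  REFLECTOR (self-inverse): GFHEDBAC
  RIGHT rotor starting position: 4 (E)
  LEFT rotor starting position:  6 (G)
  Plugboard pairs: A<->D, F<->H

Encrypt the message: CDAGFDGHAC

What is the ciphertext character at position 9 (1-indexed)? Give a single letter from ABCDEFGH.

Char 1 ('C'): step: R->5, L=6; C->plug->C->R->A->L->H->refl->C->L'->G->R'->F->plug->H
Char 2 ('D'): step: R->6, L=6; D->plug->A->R->B->L->F->refl->B->L'->H->R'->B->plug->B
Char 3 ('A'): step: R->7, L=6; A->plug->D->R->E->L->E->refl->D->L'->F->R'->G->plug->G
Char 4 ('G'): step: R->0, L->7 (L advanced); G->plug->G->R->H->L->G->refl->A->L'->G->R'->A->plug->D
Char 5 ('F'): step: R->1, L=7; F->plug->H->R->F->L->B->refl->F->L'->C->R'->B->plug->B
Char 6 ('D'): step: R->2, L=7; D->plug->A->R->B->L->H->refl->C->L'->E->R'->G->plug->G
Char 7 ('G'): step: R->3, L=7; G->plug->G->R->H->L->G->refl->A->L'->G->R'->B->plug->B
Char 8 ('H'): step: R->4, L=7; H->plug->F->R->G->L->A->refl->G->L'->H->R'->G->plug->G
Char 9 ('A'): step: R->5, L=7; A->plug->D->R->B->L->H->refl->C->L'->E->R'->H->plug->F

F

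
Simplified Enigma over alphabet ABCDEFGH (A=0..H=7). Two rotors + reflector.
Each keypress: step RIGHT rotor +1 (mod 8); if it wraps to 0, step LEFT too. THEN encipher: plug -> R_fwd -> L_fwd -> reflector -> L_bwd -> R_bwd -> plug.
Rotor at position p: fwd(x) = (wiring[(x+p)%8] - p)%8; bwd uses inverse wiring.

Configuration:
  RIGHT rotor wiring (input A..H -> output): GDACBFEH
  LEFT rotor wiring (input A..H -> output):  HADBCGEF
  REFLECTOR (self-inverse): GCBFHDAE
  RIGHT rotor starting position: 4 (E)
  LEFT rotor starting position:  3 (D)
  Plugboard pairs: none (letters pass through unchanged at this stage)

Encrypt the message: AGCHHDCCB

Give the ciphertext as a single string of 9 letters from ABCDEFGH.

Answer: BFEGGHGEH

Derivation:
Char 1 ('A'): step: R->5, L=3; A->plug->A->R->A->L->G->refl->A->L'->H->R'->B->plug->B
Char 2 ('G'): step: R->6, L=3; G->plug->G->R->D->L->B->refl->C->L'->E->R'->F->plug->F
Char 3 ('C'): step: R->7, L=3; C->plug->C->R->E->L->C->refl->B->L'->D->R'->E->plug->E
Char 4 ('H'): step: R->0, L->4 (L advanced); H->plug->H->R->H->L->F->refl->D->L'->E->R'->G->plug->G
Char 5 ('H'): step: R->1, L=4; H->plug->H->R->F->L->E->refl->H->L'->G->R'->G->plug->G
Char 6 ('D'): step: R->2, L=4; D->plug->D->R->D->L->B->refl->C->L'->B->R'->H->plug->H
Char 7 ('C'): step: R->3, L=4; C->plug->C->R->C->L->A->refl->G->L'->A->R'->G->plug->G
Char 8 ('C'): step: R->4, L=4; C->plug->C->R->A->L->G->refl->A->L'->C->R'->E->plug->E
Char 9 ('B'): step: R->5, L=4; B->plug->B->R->H->L->F->refl->D->L'->E->R'->H->plug->H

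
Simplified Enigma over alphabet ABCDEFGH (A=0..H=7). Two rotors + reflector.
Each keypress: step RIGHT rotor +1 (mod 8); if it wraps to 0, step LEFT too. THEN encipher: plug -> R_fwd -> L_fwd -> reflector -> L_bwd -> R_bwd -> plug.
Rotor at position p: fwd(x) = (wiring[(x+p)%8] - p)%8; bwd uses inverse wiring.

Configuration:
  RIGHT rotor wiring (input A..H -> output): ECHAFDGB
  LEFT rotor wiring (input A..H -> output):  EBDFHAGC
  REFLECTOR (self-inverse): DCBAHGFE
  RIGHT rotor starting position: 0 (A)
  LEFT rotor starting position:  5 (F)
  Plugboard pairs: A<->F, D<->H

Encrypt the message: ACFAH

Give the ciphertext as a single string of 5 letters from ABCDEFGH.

Char 1 ('A'): step: R->1, L=5; A->plug->F->R->F->L->G->refl->F->L'->C->R'->E->plug->E
Char 2 ('C'): step: R->2, L=5; C->plug->C->R->D->L->H->refl->E->L'->E->R'->E->plug->E
Char 3 ('F'): step: R->3, L=5; F->plug->A->R->F->L->G->refl->F->L'->C->R'->B->plug->B
Char 4 ('A'): step: R->4, L=5; A->plug->F->R->G->L->A->refl->D->L'->A->R'->E->plug->E
Char 5 ('H'): step: R->5, L=5; H->plug->D->R->H->L->C->refl->B->L'->B->R'->B->plug->B

Answer: EEBEB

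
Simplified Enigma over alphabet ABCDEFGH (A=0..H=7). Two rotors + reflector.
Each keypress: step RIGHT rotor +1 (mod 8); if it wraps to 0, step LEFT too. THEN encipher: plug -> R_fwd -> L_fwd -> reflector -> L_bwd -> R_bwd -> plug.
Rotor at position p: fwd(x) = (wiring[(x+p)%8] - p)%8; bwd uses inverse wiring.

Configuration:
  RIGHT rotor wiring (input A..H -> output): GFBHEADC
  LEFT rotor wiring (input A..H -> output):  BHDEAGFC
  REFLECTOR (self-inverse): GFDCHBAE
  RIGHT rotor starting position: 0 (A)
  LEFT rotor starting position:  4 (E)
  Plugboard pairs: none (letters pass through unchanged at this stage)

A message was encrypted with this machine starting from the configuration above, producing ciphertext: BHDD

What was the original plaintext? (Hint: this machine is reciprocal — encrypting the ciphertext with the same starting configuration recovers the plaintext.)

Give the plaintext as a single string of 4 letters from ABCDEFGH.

Char 1 ('B'): step: R->1, L=4; B->plug->B->R->A->L->E->refl->H->L'->G->R'->C->plug->C
Char 2 ('H'): step: R->2, L=4; H->plug->H->R->D->L->G->refl->A->L'->H->R'->A->plug->A
Char 3 ('D'): step: R->3, L=4; D->plug->D->R->A->L->E->refl->H->L'->G->R'->H->plug->H
Char 4 ('D'): step: R->4, L=4; D->plug->D->R->G->L->H->refl->E->L'->A->R'->A->plug->A

Answer: CAHA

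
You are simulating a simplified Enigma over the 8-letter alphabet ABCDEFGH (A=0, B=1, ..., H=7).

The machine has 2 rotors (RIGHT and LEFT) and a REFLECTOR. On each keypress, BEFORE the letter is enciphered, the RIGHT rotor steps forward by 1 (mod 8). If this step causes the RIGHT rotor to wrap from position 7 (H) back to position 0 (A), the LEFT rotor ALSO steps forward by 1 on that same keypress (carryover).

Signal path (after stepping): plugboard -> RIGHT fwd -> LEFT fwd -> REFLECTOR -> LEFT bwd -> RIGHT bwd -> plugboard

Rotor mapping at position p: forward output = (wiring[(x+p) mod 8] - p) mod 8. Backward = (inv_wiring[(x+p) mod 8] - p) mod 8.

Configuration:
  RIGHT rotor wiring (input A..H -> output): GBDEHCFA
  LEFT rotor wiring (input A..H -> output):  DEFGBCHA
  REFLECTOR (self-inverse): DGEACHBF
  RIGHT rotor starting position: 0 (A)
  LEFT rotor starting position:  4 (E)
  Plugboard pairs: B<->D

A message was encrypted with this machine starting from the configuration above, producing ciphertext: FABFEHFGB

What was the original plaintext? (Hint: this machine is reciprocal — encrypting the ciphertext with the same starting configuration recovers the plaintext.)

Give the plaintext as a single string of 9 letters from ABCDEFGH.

Answer: AFEEDCBFC

Derivation:
Char 1 ('F'): step: R->1, L=4; F->plug->F->R->E->L->H->refl->F->L'->A->R'->A->plug->A
Char 2 ('A'): step: R->2, L=4; A->plug->A->R->B->L->G->refl->B->L'->G->R'->F->plug->F
Char 3 ('B'): step: R->3, L=4; B->plug->D->R->C->L->D->refl->A->L'->F->R'->E->plug->E
Char 4 ('F'): step: R->4, L=4; F->plug->F->R->F->L->A->refl->D->L'->C->R'->E->plug->E
Char 5 ('E'): step: R->5, L=4; E->plug->E->R->E->L->H->refl->F->L'->A->R'->B->plug->D
Char 6 ('H'): step: R->6, L=4; H->plug->H->R->E->L->H->refl->F->L'->A->R'->C->plug->C
Char 7 ('F'): step: R->7, L=4; F->plug->F->R->A->L->F->refl->H->L'->E->R'->D->plug->B
Char 8 ('G'): step: R->0, L->5 (L advanced); G->plug->G->R->F->L->A->refl->D->L'->C->R'->F->plug->F
Char 9 ('B'): step: R->1, L=5; B->plug->D->R->G->L->B->refl->G->L'->D->R'->C->plug->C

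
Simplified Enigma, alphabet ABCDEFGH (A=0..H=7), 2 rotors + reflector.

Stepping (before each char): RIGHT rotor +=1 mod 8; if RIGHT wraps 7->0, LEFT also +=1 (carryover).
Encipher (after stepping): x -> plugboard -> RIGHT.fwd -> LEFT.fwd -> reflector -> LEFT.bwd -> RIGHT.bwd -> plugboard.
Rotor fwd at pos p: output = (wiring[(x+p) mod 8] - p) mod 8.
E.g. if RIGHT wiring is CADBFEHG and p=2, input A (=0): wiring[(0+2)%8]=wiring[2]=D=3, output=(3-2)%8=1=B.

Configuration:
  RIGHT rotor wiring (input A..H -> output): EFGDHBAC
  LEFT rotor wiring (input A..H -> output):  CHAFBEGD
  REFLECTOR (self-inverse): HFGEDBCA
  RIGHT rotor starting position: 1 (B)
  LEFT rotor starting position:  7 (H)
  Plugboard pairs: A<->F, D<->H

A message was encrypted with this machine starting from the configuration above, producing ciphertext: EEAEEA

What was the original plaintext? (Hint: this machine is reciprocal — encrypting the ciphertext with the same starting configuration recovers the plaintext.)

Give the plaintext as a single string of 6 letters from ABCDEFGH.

Char 1 ('E'): step: R->2, L=7; E->plug->E->R->G->L->F->refl->B->L'->D->R'->H->plug->D
Char 2 ('E'): step: R->3, L=7; E->plug->E->R->H->L->H->refl->A->L'->C->R'->G->plug->G
Char 3 ('A'): step: R->4, L=7; A->plug->F->R->B->L->D->refl->E->L'->A->R'->E->plug->E
Char 4 ('E'): step: R->5, L=7; E->plug->E->R->A->L->E->refl->D->L'->B->R'->F->plug->A
Char 5 ('E'): step: R->6, L=7; E->plug->E->R->A->L->E->refl->D->L'->B->R'->G->plug->G
Char 6 ('A'): step: R->7, L=7; A->plug->F->R->A->L->E->refl->D->L'->B->R'->H->plug->D

Answer: DGEAGD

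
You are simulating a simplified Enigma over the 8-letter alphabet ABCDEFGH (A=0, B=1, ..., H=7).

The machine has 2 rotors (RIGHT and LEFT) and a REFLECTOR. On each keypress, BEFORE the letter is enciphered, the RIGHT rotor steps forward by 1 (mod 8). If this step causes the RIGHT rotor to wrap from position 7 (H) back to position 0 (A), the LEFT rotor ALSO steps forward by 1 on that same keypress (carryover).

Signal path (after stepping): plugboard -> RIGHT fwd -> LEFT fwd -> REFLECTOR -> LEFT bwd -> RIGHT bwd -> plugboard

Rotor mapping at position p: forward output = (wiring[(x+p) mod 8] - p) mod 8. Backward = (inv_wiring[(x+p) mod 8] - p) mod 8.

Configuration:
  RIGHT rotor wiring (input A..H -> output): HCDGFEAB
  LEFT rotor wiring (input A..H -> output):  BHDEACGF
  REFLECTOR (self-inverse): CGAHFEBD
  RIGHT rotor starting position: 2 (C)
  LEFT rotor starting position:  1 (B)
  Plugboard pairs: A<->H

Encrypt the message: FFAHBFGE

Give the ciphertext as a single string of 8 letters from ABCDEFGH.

Answer: ADCBDHBG

Derivation:
Char 1 ('F'): step: R->3, L=1; F->plug->F->R->E->L->B->refl->G->L'->A->R'->H->plug->A
Char 2 ('F'): step: R->4, L=1; F->plug->F->R->G->L->E->refl->F->L'->F->R'->D->plug->D
Char 3 ('A'): step: R->5, L=1; A->plug->H->R->A->L->G->refl->B->L'->E->R'->C->plug->C
Char 4 ('H'): step: R->6, L=1; H->plug->A->R->C->L->D->refl->H->L'->D->R'->B->plug->B
Char 5 ('B'): step: R->7, L=1; B->plug->B->R->A->L->G->refl->B->L'->E->R'->D->plug->D
Char 6 ('F'): step: R->0, L->2 (L advanced); F->plug->F->R->E->L->E->refl->F->L'->H->R'->A->plug->H
Char 7 ('G'): step: R->1, L=2; G->plug->G->R->A->L->B->refl->G->L'->C->R'->B->plug->B
Char 8 ('E'): step: R->2, L=2; E->plug->E->R->G->L->H->refl->D->L'->F->R'->G->plug->G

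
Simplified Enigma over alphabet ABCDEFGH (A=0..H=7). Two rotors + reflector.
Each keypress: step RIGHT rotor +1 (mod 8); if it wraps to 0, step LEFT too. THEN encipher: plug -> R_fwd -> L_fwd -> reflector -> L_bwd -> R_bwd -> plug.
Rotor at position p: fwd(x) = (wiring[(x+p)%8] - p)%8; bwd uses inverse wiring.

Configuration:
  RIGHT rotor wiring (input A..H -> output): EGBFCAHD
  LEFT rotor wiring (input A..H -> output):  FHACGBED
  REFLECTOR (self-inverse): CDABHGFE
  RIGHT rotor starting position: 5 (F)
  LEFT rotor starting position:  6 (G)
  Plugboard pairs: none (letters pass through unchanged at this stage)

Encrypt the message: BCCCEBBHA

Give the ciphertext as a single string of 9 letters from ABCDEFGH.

Answer: HFGHCFCGF

Derivation:
Char 1 ('B'): step: R->6, L=6; B->plug->B->R->F->L->E->refl->H->L'->C->R'->H->plug->H
Char 2 ('C'): step: R->7, L=6; C->plug->C->R->H->L->D->refl->B->L'->D->R'->F->plug->F
Char 3 ('C'): step: R->0, L->7 (L advanced); C->plug->C->R->B->L->G->refl->F->L'->H->R'->G->plug->G
Char 4 ('C'): step: R->1, L=7; C->plug->C->R->E->L->D->refl->B->L'->D->R'->H->plug->H
Char 5 ('E'): step: R->2, L=7; E->plug->E->R->F->L->H->refl->E->L'->A->R'->C->plug->C
Char 6 ('B'): step: R->3, L=7; B->plug->B->R->H->L->F->refl->G->L'->B->R'->F->plug->F
Char 7 ('B'): step: R->4, L=7; B->plug->B->R->E->L->D->refl->B->L'->D->R'->C->plug->C
Char 8 ('H'): step: R->5, L=7; H->plug->H->R->F->L->H->refl->E->L'->A->R'->G->plug->G
Char 9 ('A'): step: R->6, L=7; A->plug->A->R->B->L->G->refl->F->L'->H->R'->F->plug->F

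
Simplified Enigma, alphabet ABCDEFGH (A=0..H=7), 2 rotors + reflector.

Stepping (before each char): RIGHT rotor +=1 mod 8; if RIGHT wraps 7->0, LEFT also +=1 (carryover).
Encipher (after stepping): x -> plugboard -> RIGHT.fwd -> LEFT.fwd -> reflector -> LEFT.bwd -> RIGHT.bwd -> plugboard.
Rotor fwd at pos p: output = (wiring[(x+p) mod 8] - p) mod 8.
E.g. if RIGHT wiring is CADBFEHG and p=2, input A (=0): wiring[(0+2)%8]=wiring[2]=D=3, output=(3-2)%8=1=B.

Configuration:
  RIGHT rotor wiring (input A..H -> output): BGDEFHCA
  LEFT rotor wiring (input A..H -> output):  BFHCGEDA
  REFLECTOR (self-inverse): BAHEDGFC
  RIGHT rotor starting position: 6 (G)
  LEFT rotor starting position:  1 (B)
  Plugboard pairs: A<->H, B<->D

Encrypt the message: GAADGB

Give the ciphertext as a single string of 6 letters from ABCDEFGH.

Char 1 ('G'): step: R->7, L=1; G->plug->G->R->A->L->E->refl->D->L'->E->R'->D->plug->B
Char 2 ('A'): step: R->0, L->2 (L advanced); A->plug->H->R->A->L->F->refl->G->L'->F->R'->E->plug->E
Char 3 ('A'): step: R->1, L=2; A->plug->H->R->A->L->F->refl->G->L'->F->R'->A->plug->H
Char 4 ('D'): step: R->2, L=2; D->plug->B->R->C->L->E->refl->D->L'->H->R'->G->plug->G
Char 5 ('G'): step: R->3, L=2; G->plug->G->R->D->L->C->refl->H->L'->G->R'->F->plug->F
Char 6 ('B'): step: R->4, L=2; B->plug->D->R->E->L->B->refl->A->L'->B->R'->A->plug->H

Answer: BEHGFH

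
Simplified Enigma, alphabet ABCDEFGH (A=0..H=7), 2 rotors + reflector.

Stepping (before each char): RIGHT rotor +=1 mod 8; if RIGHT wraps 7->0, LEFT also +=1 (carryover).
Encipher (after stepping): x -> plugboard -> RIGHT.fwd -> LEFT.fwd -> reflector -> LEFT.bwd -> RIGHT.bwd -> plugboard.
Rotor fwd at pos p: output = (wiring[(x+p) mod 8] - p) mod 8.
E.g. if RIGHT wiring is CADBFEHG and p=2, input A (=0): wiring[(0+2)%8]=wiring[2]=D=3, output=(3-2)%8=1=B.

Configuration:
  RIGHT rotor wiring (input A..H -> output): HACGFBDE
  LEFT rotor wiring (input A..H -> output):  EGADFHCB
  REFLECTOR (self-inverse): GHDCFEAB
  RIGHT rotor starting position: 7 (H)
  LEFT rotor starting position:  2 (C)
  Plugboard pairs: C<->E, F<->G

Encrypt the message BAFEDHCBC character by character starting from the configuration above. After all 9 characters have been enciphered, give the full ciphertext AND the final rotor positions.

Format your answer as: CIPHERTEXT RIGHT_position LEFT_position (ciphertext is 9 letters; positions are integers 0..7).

Char 1 ('B'): step: R->0, L->3 (L advanced); B->plug->B->R->A->L->A->refl->G->L'->E->R'->H->plug->H
Char 2 ('A'): step: R->1, L=3; A->plug->A->R->H->L->F->refl->E->L'->C->R'->F->plug->G
Char 3 ('F'): step: R->2, L=3; F->plug->G->R->F->L->B->refl->H->L'->D->R'->C->plug->E
Char 4 ('E'): step: R->3, L=3; E->plug->C->R->G->L->D->refl->C->L'->B->R'->E->plug->C
Char 5 ('D'): step: R->4, L=3; D->plug->D->R->A->L->A->refl->G->L'->E->R'->F->plug->G
Char 6 ('H'): step: R->5, L=3; H->plug->H->R->A->L->A->refl->G->L'->E->R'->A->plug->A
Char 7 ('C'): step: R->6, L=3; C->plug->E->R->E->L->G->refl->A->L'->A->R'->F->plug->G
Char 8 ('B'): step: R->7, L=3; B->plug->B->R->A->L->A->refl->G->L'->E->R'->H->plug->H
Char 9 ('C'): step: R->0, L->4 (L advanced); C->plug->E->R->F->L->C->refl->D->L'->B->R'->F->plug->G
Final: ciphertext=HGECGAGHG, RIGHT=0, LEFT=4

Answer: HGECGAGHG 0 4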